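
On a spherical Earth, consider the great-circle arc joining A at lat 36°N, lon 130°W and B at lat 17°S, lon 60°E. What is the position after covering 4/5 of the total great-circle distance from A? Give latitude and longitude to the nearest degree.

The haversine formula gives a central angle δ ≈ 2.776 rad (159.0°) between the endpoints.
Interpolate at f = 4/5 with slerp weights a = sin((1−f)δ)/sin δ ≈ 1.473, b = sin(fδ)/sin δ ≈ 2.225.
p = a·p₁ + b·p₂ ≈ (0.298, 0.930, 0.215); φ = arcsin(p_z) ≈ 12.42°, λ = atan2(p_y, p_x) ≈ 72.23°.

≈ lat 12°N, lon 72°E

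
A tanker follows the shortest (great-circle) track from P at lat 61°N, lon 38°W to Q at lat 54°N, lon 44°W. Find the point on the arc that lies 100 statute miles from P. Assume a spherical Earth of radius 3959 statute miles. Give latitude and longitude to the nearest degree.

The haversine formula gives a central angle δ ≈ 0.134 rad (7.7°) between the endpoints. The total great-circle distance is δ·R ≈ 0.134 × 3959 ≈ 532 mi, so the target fraction is f = 100/532 ≈ 0.188.
Interpolate at f ≈ 0.188 with slerp weights a = sin((1−f)δ)/sin δ ≈ 0.813, b = sin(fδ)/sin δ ≈ 0.189.
p = a·p₁ + b·p₂ ≈ (0.390, -0.320, 0.863); φ = arcsin(p_z) ≈ 59.71°, λ = atan2(p_y, p_x) ≈ -39.32°.

≈ lat 60°N, lon 39°W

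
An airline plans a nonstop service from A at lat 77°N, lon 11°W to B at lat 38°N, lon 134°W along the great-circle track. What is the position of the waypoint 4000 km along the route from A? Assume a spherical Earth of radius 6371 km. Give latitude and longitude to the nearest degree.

Convert each endpoint to a unit vector on the sphere (x = cos φ cos λ, y = cos φ sin λ, z = sin φ).
The central angle between the endpoints is δ = arccos(p₁·p₂) ≈ 1.043 rad (59.8°). The total great-circle distance is δ·R ≈ 1.043 × 6371 ≈ 6647 km, so the target fraction is f = 4000/6647 ≈ 0.602.
Interpolate at f ≈ 0.602 with slerp weights a = sin((1−f)δ)/sin δ ≈ 0.467, b = sin(fδ)/sin δ ≈ 0.680.
p = a·p₁ + b·p₂ ≈ (-0.269, -0.405, 0.874); φ = arcsin(p_z) ≈ 60.89°, λ = atan2(p_y, p_x) ≈ -123.56°.

≈ lat 61°N, lon 124°W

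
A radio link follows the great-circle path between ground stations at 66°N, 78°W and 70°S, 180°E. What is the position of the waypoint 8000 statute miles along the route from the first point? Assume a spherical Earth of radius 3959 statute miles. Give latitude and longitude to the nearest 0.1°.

Write both endpoints as unit vectors p₁, p₂ with components (cos φ cos λ, cos φ sin λ, sin φ).
The central angle between the endpoints is δ = arccos(p₁·p₂) ≈ 2.662 rad (152.5°). The total great-circle distance is δ·R ≈ 2.662 × 3959 ≈ 10541 mi, so the target fraction is f = 8000/10541 ≈ 0.759.
Interpolate at f ≈ 0.759 with slerp weights a = sin((1−f)δ)/sin δ ≈ 1.298, b = sin(fδ)/sin δ ≈ 1.953.
p = a·p₁ + b·p₂ ≈ (-0.558, -0.517, -0.649); φ = arcsin(p_z) ≈ -40.49°, λ = atan2(p_y, p_x) ≈ -137.22°.

≈ 40.5°S, 137.2°W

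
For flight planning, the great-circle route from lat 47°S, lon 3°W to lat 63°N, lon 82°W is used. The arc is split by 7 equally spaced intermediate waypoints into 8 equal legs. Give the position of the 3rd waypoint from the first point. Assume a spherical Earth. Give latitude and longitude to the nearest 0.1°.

The haversine formula gives a central angle δ ≈ 2.205 rad (126.3°) between the endpoints.
Interpolate at f = 3/8 with slerp weights a = sin((1−f)δ)/sin δ ≈ 1.218, b = sin(fδ)/sin δ ≈ 0.913.
p = a·p₁ + b·p₂ ≈ (0.888, -0.454, -0.077); φ = arcsin(p_z) ≈ -4.43°, λ = atan2(p_y, p_x) ≈ -27.10°.

≈ lat 4.4°S, lon 27.1°W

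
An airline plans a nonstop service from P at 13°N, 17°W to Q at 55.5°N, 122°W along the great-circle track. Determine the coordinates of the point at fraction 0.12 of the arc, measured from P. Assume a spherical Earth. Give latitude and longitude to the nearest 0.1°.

≈ 21.7°N, 23.2°W

Convert each endpoint to a unit vector on the sphere (x = cos φ cos λ, y = cos φ sin λ, z = sin φ).
The central angle between the endpoints is δ = arccos(p₁·p₂) ≈ 1.528 rad (87.6°).
Interpolate at f = 0.12 with slerp weights a = sin((1−f)δ)/sin δ ≈ 0.975, b = sin(fδ)/sin δ ≈ 0.183.
p = a·p₁ + b·p₂ ≈ (0.854, -0.366, 0.370); φ = arcsin(p_z) ≈ 21.71°, λ = atan2(p_y, p_x) ≈ -23.17°.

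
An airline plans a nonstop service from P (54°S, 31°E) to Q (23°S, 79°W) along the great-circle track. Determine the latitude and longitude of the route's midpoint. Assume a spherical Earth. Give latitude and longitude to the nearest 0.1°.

≈ (52.9°S, 41.5°W)

Convert each endpoint to a unit vector on the sphere (x = cos φ cos λ, y = cos φ sin λ, z = sin φ).
The central angle between the endpoints is δ = arccos(p₁·p₂) ≈ 1.439 rad (82.5°).
Interpolate at f = 1/2 with slerp weights a = sin((1−f)δ)/sin δ ≈ 0.665, b = sin(fδ)/sin δ ≈ 0.665.
p = a·p₁ + b·p₂ ≈ (0.452, -0.400, -0.798); φ = arcsin(p_z) ≈ -52.91°, λ = atan2(p_y, p_x) ≈ -41.49°.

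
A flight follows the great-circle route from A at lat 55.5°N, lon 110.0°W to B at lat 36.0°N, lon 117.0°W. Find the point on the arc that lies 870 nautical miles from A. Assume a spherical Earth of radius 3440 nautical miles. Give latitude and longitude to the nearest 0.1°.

≈ lat 41.5°N, lon 115.5°W

Write both endpoints as unit vectors p₁, p₂ with components (cos φ cos λ, cos φ sin λ, sin φ).
The central angle between the endpoints is δ = arccos(p₁·p₂) ≈ 0.350 rad (20.1°). The total great-circle distance is δ·R ≈ 0.350 × 3440 ≈ 1205 nmi, so the target fraction is f = 870/1205 ≈ 0.722.
Interpolate at f ≈ 0.722 with slerp weights a = sin((1−f)δ)/sin δ ≈ 0.284, b = sin(fδ)/sin δ ≈ 0.729.
p = a·p₁ + b·p₂ ≈ (-0.323, -0.676, 0.662); φ = arcsin(p_z) ≈ 41.46°, λ = atan2(p_y, p_x) ≈ -115.50°.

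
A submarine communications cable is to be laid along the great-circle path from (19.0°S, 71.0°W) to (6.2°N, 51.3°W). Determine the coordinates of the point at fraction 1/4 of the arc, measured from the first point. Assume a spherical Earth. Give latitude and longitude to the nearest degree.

≈ (13°S, 66°W)

Convert each endpoint to a unit vector on the sphere (x = cos φ cos λ, y = cos φ sin λ, z = sin φ).
The central angle between the endpoints is δ = arccos(p₁·p₂) ≈ 0.555 rad (31.8°).
Interpolate at f = 1/4 with slerp weights a = sin((1−f)δ)/sin δ ≈ 0.767, b = sin(fδ)/sin δ ≈ 0.262.
p = a·p₁ + b·p₂ ≈ (0.399, -0.890, -0.221); φ = arcsin(p_z) ≈ -12.80°, λ = atan2(p_y, p_x) ≈ -65.82°.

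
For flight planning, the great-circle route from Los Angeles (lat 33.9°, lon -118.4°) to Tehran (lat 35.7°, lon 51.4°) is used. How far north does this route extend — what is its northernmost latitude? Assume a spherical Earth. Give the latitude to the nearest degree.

The great circle lies in the plane with unit normal n̂ = (p₁ × p₂)/|p₁ × p₂|.
Here n̂_z ≈ +0.127; the vertex latitude is φ_max = arccos|n̂_z| ≈ 82.7°.
Check via Clairaut: cos φ_max = |cos φ₁| · sin C = cos(33.9°)·sin(8.8°) ≈ 0.127, again giving ≈ 82.7°.

≈ 83°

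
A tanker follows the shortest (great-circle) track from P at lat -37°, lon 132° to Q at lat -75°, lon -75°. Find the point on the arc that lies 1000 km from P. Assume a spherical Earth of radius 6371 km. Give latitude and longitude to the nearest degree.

≈ lat -46°, lon 134°

The haversine formula gives a central angle δ ≈ 1.162 rad (66.6°) between the endpoints. The total great-circle distance is δ·R ≈ 1.162 × 6371 ≈ 7406 km, so the target fraction is f = 1000/7406 ≈ 0.135.
Interpolate at f ≈ 0.135 with slerp weights a = sin((1−f)δ)/sin δ ≈ 0.920, b = sin(fδ)/sin δ ≈ 0.170.
p = a·p₁ + b·p₂ ≈ (-0.480, 0.503, -0.718); φ = arcsin(p_z) ≈ -45.91°, λ = atan2(p_y, p_x) ≈ 133.65°.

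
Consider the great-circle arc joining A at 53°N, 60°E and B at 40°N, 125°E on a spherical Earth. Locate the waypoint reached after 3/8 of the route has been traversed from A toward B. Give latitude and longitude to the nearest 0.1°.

Convert each endpoint to a unit vector on the sphere (x = cos φ cos λ, y = cos φ sin λ, z = sin φ).
The central angle between the endpoints is δ = arccos(p₁·p₂) ≈ 0.784 rad (44.9°).
Interpolate at f = 3/8 with slerp weights a = sin((1−f)δ)/sin δ ≈ 0.666, b = sin(fδ)/sin δ ≈ 0.410.
p = a·p₁ + b·p₂ ≈ (0.020, 0.605, 0.796); φ = arcsin(p_z) ≈ 52.76°, λ = atan2(p_y, p_x) ≈ 88.08°.

≈ 52.8°N, 88.1°E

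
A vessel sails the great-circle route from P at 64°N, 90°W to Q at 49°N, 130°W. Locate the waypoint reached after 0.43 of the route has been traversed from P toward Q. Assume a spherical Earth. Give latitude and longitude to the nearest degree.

≈ 59°N, 111°W

Convert each endpoint to a unit vector on the sphere (x = cos φ cos λ, y = cos φ sin λ, z = sin φ).
The central angle between the endpoints is δ = arccos(p₁·p₂) ≈ 0.454 rad (26.0°).
Interpolate at f = 0.43 with slerp weights a = sin((1−f)δ)/sin δ ≈ 0.584, b = sin(fδ)/sin δ ≈ 0.442.
p = a·p₁ + b·p₂ ≈ (-0.187, -0.478, 0.858); φ = arcsin(p_z) ≈ 59.12°, λ = atan2(p_y, p_x) ≈ -111.31°.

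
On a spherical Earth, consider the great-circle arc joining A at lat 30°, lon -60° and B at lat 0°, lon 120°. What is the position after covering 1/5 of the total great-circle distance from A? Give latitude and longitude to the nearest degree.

Convert each endpoint to a unit vector on the sphere (x = cos φ cos λ, y = cos φ sin λ, z = sin φ).
The central angle between the endpoints is δ = arccos(p₁·p₂) ≈ 2.618 rad (150.0°).
Interpolate at f = 1/5 with slerp weights a = sin((1−f)δ)/sin δ ≈ 1.732, b = sin(fδ)/sin δ ≈ 1.000.
p = a·p₁ + b·p₂ ≈ (0.250, -0.433, 0.866); φ = arcsin(p_z) ≈ 60.00°, λ = atan2(p_y, p_x) ≈ -60.00°.

≈ lat 60°, lon -60°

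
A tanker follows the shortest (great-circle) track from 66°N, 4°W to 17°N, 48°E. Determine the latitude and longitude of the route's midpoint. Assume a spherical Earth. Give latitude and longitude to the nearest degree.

Convert each endpoint to a unit vector on the sphere (x = cos φ cos λ, y = cos φ sin λ, z = sin φ).
The central angle between the endpoints is δ = arccos(p₁·p₂) ≈ 1.040 rad (59.6°).
Interpolate at f = 1/2 with slerp weights a = sin((1−f)δ)/sin δ ≈ 0.576, b = sin(fδ)/sin δ ≈ 0.576.
p = a·p₁ + b·p₂ ≈ (0.602, 0.393, 0.695); φ = arcsin(p_z) ≈ 44.00°, λ = atan2(p_y, p_x) ≈ 33.13°.

≈ 44°N, 33°E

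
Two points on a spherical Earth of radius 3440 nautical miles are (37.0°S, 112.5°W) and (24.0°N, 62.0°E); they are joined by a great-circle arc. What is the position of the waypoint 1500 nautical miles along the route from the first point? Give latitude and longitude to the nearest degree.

≈ (59°S, 95°W)

From cos δ = sin φ₁ sin φ₂ + cos φ₁ cos φ₂ cos Δλ, the central angle is δ ≈ 2.900 rad (166.2°). The total great-circle distance is δ·R ≈ 2.900 × 3440 ≈ 9977 nmi, so the target fraction is f = 1500/9977 ≈ 0.150.
Interpolate at f ≈ 0.150 with slerp weights a = sin((1−f)δ)/sin δ ≈ 2.622, b = sin(fδ)/sin δ ≈ 1.767.
p = a·p₁ + b·p₂ ≈ (-0.044, -0.509, -0.859); φ = arcsin(p_z) ≈ -59.25°, λ = atan2(p_y, p_x) ≈ -94.89°.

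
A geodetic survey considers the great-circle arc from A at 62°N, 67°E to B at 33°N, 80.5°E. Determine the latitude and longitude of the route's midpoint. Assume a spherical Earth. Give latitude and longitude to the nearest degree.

≈ 48°N, 76°E

The haversine formula gives a central angle δ ≈ 0.528 rad (30.3°) between the endpoints.
Interpolate at f = 1/2 with slerp weights a = sin((1−f)δ)/sin δ ≈ 0.518, b = sin(fδ)/sin δ ≈ 0.518.
p = a·p₁ + b·p₂ ≈ (0.167, 0.652, 0.739); φ = arcsin(p_z) ≈ 47.68°, λ = atan2(p_y, p_x) ≈ 75.66°.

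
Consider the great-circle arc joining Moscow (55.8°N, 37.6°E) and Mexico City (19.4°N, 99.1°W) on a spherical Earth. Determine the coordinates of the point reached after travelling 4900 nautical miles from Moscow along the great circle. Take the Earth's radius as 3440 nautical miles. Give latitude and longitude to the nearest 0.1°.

≈ 32.9°N, 92.3°W

From cos δ = sin φ₁ sin φ₂ + cos φ₁ cos φ₂ cos Δλ, the central angle is δ ≈ 1.682 rad (96.4°). The total great-circle distance is δ·R ≈ 1.682 × 3440 ≈ 5787 nmi, so the target fraction is f = 4900/5787 ≈ 0.847.
Interpolate at f ≈ 0.847 with slerp weights a = sin((1−f)δ)/sin δ ≈ 0.256, b = sin(fδ)/sin δ ≈ 0.995.
p = a·p₁ + b·p₂ ≈ (-0.034, -0.839, 0.543); φ = arcsin(p_z) ≈ 32.87°, λ = atan2(p_y, p_x) ≈ -92.34°.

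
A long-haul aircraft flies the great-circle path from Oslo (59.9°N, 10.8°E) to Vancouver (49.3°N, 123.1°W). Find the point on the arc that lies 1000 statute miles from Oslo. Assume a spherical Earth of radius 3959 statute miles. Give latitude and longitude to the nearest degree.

Convert each endpoint to a unit vector on the sphere (x = cos φ cos λ, y = cos φ sin λ, z = sin φ).
The central angle between the endpoints is δ = arccos(p₁·p₂) ≈ 1.127 rad (64.6°). The total great-circle distance is δ·R ≈ 1.127 × 3959 ≈ 4463 mi, so the target fraction is f = 1000/4463 ≈ 0.224.
Interpolate at f ≈ 0.224 with slerp weights a = sin((1−f)δ)/sin δ ≈ 0.850, b = sin(fδ)/sin δ ≈ 0.277.
p = a·p₁ + b·p₂ ≈ (0.320, -0.071, 0.945); φ = arcsin(p_z) ≈ 70.86°, λ = atan2(p_y, p_x) ≈ -12.56°.

≈ (71°N, 13°W)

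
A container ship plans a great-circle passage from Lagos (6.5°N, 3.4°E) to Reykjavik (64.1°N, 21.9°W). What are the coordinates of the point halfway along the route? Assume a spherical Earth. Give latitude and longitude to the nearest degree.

From cos δ = sin φ₁ sin φ₂ + cos φ₁ cos φ₂ cos Δλ, the central angle is δ ≈ 1.054 rad (60.4°).
Interpolate at f = 1/2 with slerp weights a = sin((1−f)δ)/sin δ ≈ 0.578, b = sin(fδ)/sin δ ≈ 0.578.
p = a·p₁ + b·p₂ ≈ (0.808, -0.060, 0.586); φ = arcsin(p_z) ≈ 35.86°, λ = atan2(p_y, p_x) ≈ -4.26°.

≈ (36°N, 4°W)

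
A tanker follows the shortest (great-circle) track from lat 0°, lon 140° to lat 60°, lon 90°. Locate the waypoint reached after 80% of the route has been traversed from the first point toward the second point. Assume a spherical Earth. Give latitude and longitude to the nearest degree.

≈ lat 50°, lon 108°

Write both endpoints as unit vectors p₁, p₂ with components (cos φ cos λ, cos φ sin λ, sin φ).
The central angle between the endpoints is δ = arccos(p₁·p₂) ≈ 1.244 rad (71.3°).
Interpolate at f = 0.80 with slerp weights a = sin((1−f)δ)/sin δ ≈ 0.260, b = sin(fδ)/sin δ ≈ 0.886.
p = a·p₁ + b·p₂ ≈ (-0.199, 0.610, 0.767); φ = arcsin(p_z) ≈ 50.09°, λ = atan2(p_y, p_x) ≈ 108.08°.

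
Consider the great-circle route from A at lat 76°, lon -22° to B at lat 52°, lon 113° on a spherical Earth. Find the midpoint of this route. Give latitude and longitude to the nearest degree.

Convert each endpoint to a unit vector on the sphere (x = cos φ cos λ, y = cos φ sin λ, z = sin φ).
The central angle between the endpoints is δ = arccos(p₁·p₂) ≈ 0.851 rad (48.8°).
Interpolate at f = 1/2 with slerp weights a = sin((1−f)δ)/sin δ ≈ 0.549, b = sin(fδ)/sin δ ≈ 0.549.
p = a·p₁ + b·p₂ ≈ (-0.009, 0.261, 0.965); φ = arcsin(p_z) ≈ 74.84°, λ = atan2(p_y, p_x) ≈ 91.96°.

≈ lat 75°, lon 92°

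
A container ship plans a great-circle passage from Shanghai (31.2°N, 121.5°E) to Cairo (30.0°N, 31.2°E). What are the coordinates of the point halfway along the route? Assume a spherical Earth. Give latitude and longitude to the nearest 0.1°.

Convert each endpoint to a unit vector on the sphere (x = cos φ cos λ, y = cos φ sin λ, z = sin φ).
The central angle between the endpoints is δ = arccos(p₁·p₂) ≈ 1.313 rad (75.2°).
Interpolate at f = 1/2 with slerp weights a = sin((1−f)δ)/sin δ ≈ 0.631, b = sin(fδ)/sin δ ≈ 0.631.
p = a·p₁ + b·p₂ ≈ (0.185, 0.743, 0.643); φ = arcsin(p_z) ≈ 39.98°, λ = atan2(p_y, p_x) ≈ 75.99°.

≈ 40.0°N, 76.0°E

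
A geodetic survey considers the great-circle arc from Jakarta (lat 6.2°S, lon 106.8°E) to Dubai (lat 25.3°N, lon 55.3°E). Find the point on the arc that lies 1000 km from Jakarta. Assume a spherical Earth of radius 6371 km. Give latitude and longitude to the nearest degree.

Convert each endpoint to a unit vector on the sphere (x = cos φ cos λ, y = cos φ sin λ, z = sin φ).
The central angle between the endpoints is δ = arccos(p₁·p₂) ≈ 1.032 rad (59.1°). The total great-circle distance is δ·R ≈ 1.032 × 6371 ≈ 6573 km, so the target fraction is f = 1000/6573 ≈ 0.152.
Interpolate at f ≈ 0.152 with slerp weights a = sin((1−f)δ)/sin δ ≈ 0.894, b = sin(fδ)/sin δ ≈ 0.182.
p = a·p₁ + b·p₂ ≈ (-0.163, 0.986, -0.019); φ = arcsin(p_z) ≈ -1.07°, λ = atan2(p_y, p_x) ≈ 99.39°.

≈ lat 1°S, lon 99°E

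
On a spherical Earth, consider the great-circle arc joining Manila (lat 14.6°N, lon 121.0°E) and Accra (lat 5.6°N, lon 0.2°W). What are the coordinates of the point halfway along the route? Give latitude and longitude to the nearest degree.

≈ lat 20°N, lon 59°E

The haversine formula gives a central angle δ ≈ 2.065 rad (118.3°) between the endpoints.
Interpolate at f = 1/2 with slerp weights a = sin((1−f)δ)/sin δ ≈ 0.975, b = sin(fδ)/sin δ ≈ 0.975.
p = a·p₁ + b·p₂ ≈ (0.485, 0.806, 0.341); φ = arcsin(p_z) ≈ 19.94°, λ = atan2(p_y, p_x) ≈ 58.97°.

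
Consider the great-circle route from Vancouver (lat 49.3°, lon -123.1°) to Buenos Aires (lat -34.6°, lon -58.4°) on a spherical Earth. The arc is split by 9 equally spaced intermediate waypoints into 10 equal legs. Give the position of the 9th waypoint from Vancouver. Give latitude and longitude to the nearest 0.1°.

Convert each endpoint to a unit vector on the sphere (x = cos φ cos λ, y = cos φ sin λ, z = sin φ).
The central angle between the endpoints is δ = arccos(p₁·p₂) ≈ 1.773 rad (101.6°).
Interpolate at f = 9/10 with slerp weights a = sin((1−f)δ)/sin δ ≈ 0.180, b = sin(fδ)/sin δ ≈ 1.021.
p = a·p₁ + b·p₂ ≈ (0.376, -0.814, -0.443); φ = arcsin(p_z) ≈ -26.29°, λ = atan2(p_y, p_x) ≈ -65.20°.

≈ lat -26.3°, lon -65.2°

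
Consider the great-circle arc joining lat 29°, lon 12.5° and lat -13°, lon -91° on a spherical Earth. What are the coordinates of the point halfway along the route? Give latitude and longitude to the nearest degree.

≈ lat 13°, lon -43°

Write both endpoints as unit vectors p₁, p₂ with components (cos φ cos λ, cos φ sin λ, sin φ).
The central angle between the endpoints is δ = arccos(p₁·p₂) ≈ 1.884 rad (107.9°).
Interpolate at f = 1/2 with slerp weights a = sin((1−f)δ)/sin δ ≈ 0.850, b = sin(fδ)/sin δ ≈ 0.850.
p = a·p₁ + b·p₂ ≈ (0.711, -0.667, 0.221); φ = arcsin(p_z) ≈ 12.76°, λ = atan2(p_y, p_x) ≈ -43.16°.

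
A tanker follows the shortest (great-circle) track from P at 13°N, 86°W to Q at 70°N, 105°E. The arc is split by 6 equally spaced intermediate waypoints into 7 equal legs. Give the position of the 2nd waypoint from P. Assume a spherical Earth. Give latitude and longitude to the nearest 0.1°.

Convert each endpoint to a unit vector on the sphere (x = cos φ cos λ, y = cos φ sin λ, z = sin φ).
The central angle between the endpoints is δ = arccos(p₁·p₂) ≈ 1.687 rad (96.6°).
Interpolate at f = 2/7 with slerp weights a = sin((1−f)δ)/sin δ ≈ 0.940, b = sin(fδ)/sin δ ≈ 0.467.
p = a·p₁ + b·p₂ ≈ (0.023, -0.760, 0.650); φ = arcsin(p_z) ≈ 40.54°, λ = atan2(p_y, p_x) ≈ -88.30°.

≈ 40.5°N, 88.3°W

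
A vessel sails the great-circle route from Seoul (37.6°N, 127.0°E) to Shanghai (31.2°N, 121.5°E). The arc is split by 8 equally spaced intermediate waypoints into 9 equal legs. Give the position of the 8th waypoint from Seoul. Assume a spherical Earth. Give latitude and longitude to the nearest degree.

Write both endpoints as unit vectors p₁, p₂ with components (cos φ cos λ, cos φ sin λ, sin φ).
The central angle between the endpoints is δ = arccos(p₁·p₂) ≈ 0.137 rad (7.8°).
Interpolate at f = 8/9 with slerp weights a = sin((1−f)δ)/sin δ ≈ 0.111, b = sin(fδ)/sin δ ≈ 0.889.
p = a·p₁ + b·p₂ ≈ (-0.451, 0.719, 0.529); φ = arcsin(p_z) ≈ 31.92°, λ = atan2(p_y, p_x) ≈ 122.07°.

≈ 32°N, 122°E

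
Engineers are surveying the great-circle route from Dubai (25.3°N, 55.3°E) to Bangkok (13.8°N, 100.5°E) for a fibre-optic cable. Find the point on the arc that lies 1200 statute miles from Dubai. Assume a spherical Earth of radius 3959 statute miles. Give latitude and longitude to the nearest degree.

≈ (22°N, 74°E)

From cos δ = sin φ₁ sin φ₂ + cos φ₁ cos φ₂ cos Δλ, the central angle is δ ≈ 0.766 rad (43.9°). The total great-circle distance is δ·R ≈ 0.766 × 3959 ≈ 3033 mi, so the target fraction is f = 1200/3033 ≈ 0.396.
Interpolate at f ≈ 0.396 with slerp weights a = sin((1−f)δ)/sin δ ≈ 0.644, b = sin(fδ)/sin δ ≈ 0.430.
p = a·p₁ + b·p₂ ≈ (0.255, 0.890, 0.378); φ = arcsin(p_z) ≈ 22.21°, λ = atan2(p_y, p_x) ≈ 73.99°.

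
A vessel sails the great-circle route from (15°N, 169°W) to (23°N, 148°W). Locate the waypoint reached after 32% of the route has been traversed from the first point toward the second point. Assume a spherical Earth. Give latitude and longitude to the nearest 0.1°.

≈ (17.8°N, 162.5°W)

Convert each endpoint to a unit vector on the sphere (x = cos φ cos λ, y = cos φ sin λ, z = sin φ).
The central angle between the endpoints is δ = arccos(p₁·p₂) ≈ 0.373 rad (21.4°).
Interpolate at f = 0.32 with slerp weights a = sin((1−f)δ)/sin δ ≈ 0.689, b = sin(fδ)/sin δ ≈ 0.327.
p = a·p₁ + b·p₂ ≈ (-0.908, -0.286, 0.306); φ = arcsin(p_z) ≈ 17.81°, λ = atan2(p_y, p_x) ≈ -162.50°.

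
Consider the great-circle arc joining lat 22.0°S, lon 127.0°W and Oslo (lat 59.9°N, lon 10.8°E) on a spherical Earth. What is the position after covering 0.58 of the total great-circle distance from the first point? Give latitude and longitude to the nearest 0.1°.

Write both endpoints as unit vectors p₁, p₂ with components (cos φ cos λ, cos φ sin λ, sin φ).
The central angle between the endpoints is δ = arccos(p₁·p₂) ≈ 2.303 rad (132.0°).
Interpolate at f = 0.58 with slerp weights a = sin((1−f)δ)/sin δ ≈ 1.107, b = sin(fδ)/sin δ ≈ 1.308.
p = a·p₁ + b·p₂ ≈ (0.026, -0.697, 0.717); φ = arcsin(p_z) ≈ 45.78°, λ = atan2(p_y, p_x) ≈ -87.83°.

≈ lat 45.8°N, lon 87.8°W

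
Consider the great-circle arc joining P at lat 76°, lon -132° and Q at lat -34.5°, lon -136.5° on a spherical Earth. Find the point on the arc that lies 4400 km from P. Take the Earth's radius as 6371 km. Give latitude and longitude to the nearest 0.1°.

≈ lat 36.5°, lon -135.1°

Convert each endpoint to a unit vector on the sphere (x = cos φ cos λ, y = cos φ sin λ, z = sin φ).
The central angle between the endpoints is δ = arccos(p₁·p₂) ≈ 1.929 rad (110.5°). The total great-circle distance is δ·R ≈ 1.929 × 6371 ≈ 12291 km, so the target fraction is f = 4400/12291 ≈ 0.358.
Interpolate at f ≈ 0.358 with slerp weights a = sin((1−f)δ)/sin δ ≈ 1.009, b = sin(fδ)/sin δ ≈ 0.680.
p = a·p₁ + b·p₂ ≈ (-0.570, -0.567, 0.594); φ = arcsin(p_z) ≈ 36.46°, λ = atan2(p_y, p_x) ≈ -135.13°.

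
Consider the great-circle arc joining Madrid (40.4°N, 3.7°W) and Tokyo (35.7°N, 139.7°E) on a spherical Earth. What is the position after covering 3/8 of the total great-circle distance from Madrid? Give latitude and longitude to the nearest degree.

Convert each endpoint to a unit vector on the sphere (x = cos φ cos λ, y = cos φ sin λ, z = sin φ).
The central angle between the endpoints is δ = arccos(p₁·p₂) ≈ 1.689 rad (96.8°).
Interpolate at f = 3/8 with slerp weights a = sin((1−f)δ)/sin δ ≈ 0.876, b = sin(fδ)/sin δ ≈ 0.596.
p = a·p₁ + b·p₂ ≈ (0.297, 0.270, 0.916); φ = arcsin(p_z) ≈ 66.34°, λ = atan2(p_y, p_x) ≈ 42.30°.

≈ (66°N, 42°E)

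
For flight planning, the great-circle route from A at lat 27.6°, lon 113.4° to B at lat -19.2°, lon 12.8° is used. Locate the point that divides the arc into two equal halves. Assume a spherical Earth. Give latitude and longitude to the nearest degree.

From cos δ = sin φ₁ sin φ₂ + cos φ₁ cos φ₂ cos Δλ, the central angle is δ ≈ 1.882 rad (107.8°).
Interpolate at f = 1/2 with slerp weights a = sin((1−f)δ)/sin δ ≈ 0.849, b = sin(fδ)/sin δ ≈ 0.849.
p = a·p₁ + b·p₂ ≈ (0.483, 0.868, 0.114); φ = arcsin(p_z) ≈ 6.55°, λ = atan2(p_y, p_x) ≈ 60.91°.

≈ lat 7°, lon 61°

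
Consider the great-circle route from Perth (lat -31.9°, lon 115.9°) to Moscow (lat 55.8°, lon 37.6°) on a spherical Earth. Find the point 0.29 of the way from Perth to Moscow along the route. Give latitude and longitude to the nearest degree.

From cos δ = sin φ₁ sin φ₂ + cos φ₁ cos φ₂ cos Δλ, the central angle is δ ≈ 1.918 rad (109.9°).
Interpolate at f = 0.29 with slerp weights a = sin((1−f)δ)/sin δ ≈ 1.040, b = sin(fδ)/sin δ ≈ 0.561.
p = a·p₁ + b·p₂ ≈ (-0.136, 0.987, -0.085); φ = arcsin(p_z) ≈ -4.90°, λ = atan2(p_y, p_x) ≈ 97.83°.

≈ lat -5°, lon 98°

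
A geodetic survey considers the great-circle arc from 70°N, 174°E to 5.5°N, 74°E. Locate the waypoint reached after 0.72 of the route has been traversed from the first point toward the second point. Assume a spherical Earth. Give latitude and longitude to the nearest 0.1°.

Convert each endpoint to a unit vector on the sphere (x = cos φ cos λ, y = cos φ sin λ, z = sin φ).
The central angle between the endpoints is δ = arccos(p₁·p₂) ≈ 1.540 rad (88.2°).
Interpolate at f = 0.72 with slerp weights a = sin((1−f)δ)/sin δ ≈ 0.418, b = sin(fδ)/sin δ ≈ 0.896.
p = a·p₁ + b·p₂ ≈ (0.103, 0.872, 0.479); φ = arcsin(p_z) ≈ 28.60°, λ = atan2(p_y, p_x) ≈ 83.23°.

≈ 28.6°N, 83.2°E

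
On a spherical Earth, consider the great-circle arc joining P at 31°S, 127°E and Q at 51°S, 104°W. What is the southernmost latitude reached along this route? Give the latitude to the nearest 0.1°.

≈ 65.2°S

The great circle lies in the plane with unit normal n̂ = (p₁ × p₂)/|p₁ × p₂|.
Here n̂_z ≈ +0.420; the vertex latitude is φ_max = arccos|n̂_z| ≈ 65.2°.
Check via Clairaut: cos φ_max = |cos φ₁| · sin C = cos(31.0°)·sin(150.7°) ≈ 0.420, again giving ≈ 65.2°.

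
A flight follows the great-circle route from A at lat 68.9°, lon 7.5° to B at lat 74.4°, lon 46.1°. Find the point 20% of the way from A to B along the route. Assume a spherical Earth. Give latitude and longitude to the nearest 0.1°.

≈ lat 70.5°, lon 13.3°

Convert each endpoint to a unit vector on the sphere (x = cos φ cos λ, y = cos φ sin λ, z = sin φ).
The central angle between the endpoints is δ = arccos(p₁·p₂) ≈ 0.227 rad (13.0°).
Interpolate at f = 0.20 with slerp weights a = sin((1−f)δ)/sin δ ≈ 0.802, b = sin(fδ)/sin δ ≈ 0.202.
p = a·p₁ + b·p₂ ≈ (0.324, 0.077, 0.943); φ = arcsin(p_z) ≈ 70.55°, λ = atan2(p_y, p_x) ≈ 13.33°.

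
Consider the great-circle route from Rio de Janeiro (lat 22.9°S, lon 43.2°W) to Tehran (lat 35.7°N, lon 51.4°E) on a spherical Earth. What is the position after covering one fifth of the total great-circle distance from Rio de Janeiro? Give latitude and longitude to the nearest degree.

From cos δ = sin φ₁ sin φ₂ + cos φ₁ cos φ₂ cos Δλ, the central angle is δ ≈ 1.862 rad (106.7°).
Interpolate at f = 1/5 with slerp weights a = sin((1−f)δ)/sin δ ≈ 1.040, b = sin(fδ)/sin δ ≈ 0.380.
p = a·p₁ + b·p₂ ≈ (0.891, -0.415, -0.183); φ = arcsin(p_z) ≈ -10.56°, λ = atan2(p_y, p_x) ≈ -24.97°.

≈ lat 11°S, lon 25°W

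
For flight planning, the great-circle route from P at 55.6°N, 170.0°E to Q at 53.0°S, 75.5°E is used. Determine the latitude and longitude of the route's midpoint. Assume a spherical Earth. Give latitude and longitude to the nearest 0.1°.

≈ 1.9°N, 120.8°E

Write both endpoints as unit vectors p₁, p₂ with components (cos φ cos λ, cos φ sin λ, sin φ).
The central angle between the endpoints is δ = arccos(p₁·p₂) ≈ 2.326 rad (133.3°).
Interpolate at f = 1/2 with slerp weights a = sin((1−f)δ)/sin δ ≈ 1.261, b = sin(fδ)/sin δ ≈ 1.261.
p = a·p₁ + b·p₂ ≈ (-0.512, 0.859, 0.033); φ = arcsin(p_z) ≈ 1.91°, λ = atan2(p_y, p_x) ≈ 120.79°.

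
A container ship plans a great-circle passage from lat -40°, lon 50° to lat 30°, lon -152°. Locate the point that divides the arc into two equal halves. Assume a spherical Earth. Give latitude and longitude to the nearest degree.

Convert each endpoint to a unit vector on the sphere (x = cos φ cos λ, y = cos φ sin λ, z = sin φ).
The central angle between the endpoints is δ = arccos(p₁·p₂) ≈ 2.783 rad (159.5°).
Interpolate at f = 1/2 with slerp weights a = sin((1−f)δ)/sin δ ≈ 2.806, b = sin(fδ)/sin δ ≈ 2.806.
p = a·p₁ + b·p₂ ≈ (-0.764, 0.506, -0.401); φ = arcsin(p_z) ≈ -23.62°, λ = atan2(p_y, p_x) ≈ 146.49°.

≈ lat -24°, lon 146°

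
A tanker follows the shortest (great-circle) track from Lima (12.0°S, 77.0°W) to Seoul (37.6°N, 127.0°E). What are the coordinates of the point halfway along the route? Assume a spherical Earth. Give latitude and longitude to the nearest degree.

≈ 44°N, 129°W

Convert each endpoint to a unit vector on the sphere (x = cos φ cos λ, y = cos φ sin λ, z = sin φ).
The central angle between the endpoints is δ = arccos(p₁·p₂) ≈ 2.559 rad (146.6°).
Interpolate at f = 1/2 with slerp weights a = sin((1−f)δ)/sin δ ≈ 1.740, b = sin(fδ)/sin δ ≈ 1.740.
p = a·p₁ + b·p₂ ≈ (-0.447, -0.557, 0.700); φ = arcsin(p_z) ≈ 44.41°, λ = atan2(p_y, p_x) ≈ -128.72°.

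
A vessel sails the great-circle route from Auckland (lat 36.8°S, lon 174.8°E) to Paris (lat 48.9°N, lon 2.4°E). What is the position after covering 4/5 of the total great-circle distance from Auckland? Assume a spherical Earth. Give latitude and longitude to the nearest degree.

≈ lat 72°N, lon 57°E

Convert each endpoint to a unit vector on the sphere (x = cos φ cos λ, y = cos φ sin λ, z = sin φ).
The central angle between the endpoints is δ = arccos(p₁·p₂) ≈ 2.909 rad (166.7°).
Interpolate at f = 4/5 with slerp weights a = sin((1−f)δ)/sin δ ≈ 2.388, b = sin(fδ)/sin δ ≈ 3.159.
p = a·p₁ + b·p₂ ≈ (0.171, 0.260, 0.950); φ = arcsin(p_z) ≈ 71.86°, λ = atan2(p_y, p_x) ≈ 56.74°.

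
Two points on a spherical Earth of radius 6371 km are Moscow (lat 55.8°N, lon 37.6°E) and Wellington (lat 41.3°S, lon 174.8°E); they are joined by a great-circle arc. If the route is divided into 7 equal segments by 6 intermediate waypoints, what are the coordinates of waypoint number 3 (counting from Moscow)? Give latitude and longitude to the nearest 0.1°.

Write both endpoints as unit vectors p₁, p₂ with components (cos φ cos λ, cos φ sin λ, sin φ).
The central angle between the endpoints is δ = arccos(p₁·p₂) ≈ 2.598 rad (148.8°).
Interpolate at f = 3/7 with slerp weights a = sin((1−f)δ)/sin δ ≈ 1.925, b = sin(fδ)/sin δ ≈ 1.734.
p = a·p₁ + b·p₂ ≈ (-0.440, 0.778, 0.448); φ = arcsin(p_z) ≈ 26.62°, λ = atan2(p_y, p_x) ≈ 119.47°.

≈ lat 26.6°N, lon 119.5°E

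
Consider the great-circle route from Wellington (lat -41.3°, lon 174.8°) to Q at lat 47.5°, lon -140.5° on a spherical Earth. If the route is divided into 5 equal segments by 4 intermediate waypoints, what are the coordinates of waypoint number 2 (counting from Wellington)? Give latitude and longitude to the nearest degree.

≈ lat -6°, lon -168°

The haversine formula gives a central angle δ ≈ 1.697 rad (97.2°) between the endpoints.
Interpolate at f = 2/5 with slerp weights a = sin((1−f)δ)/sin δ ≈ 0.858, b = sin(fδ)/sin δ ≈ 0.633.
p = a·p₁ + b·p₂ ≈ (-0.972, -0.214, -0.100); φ = arcsin(p_z) ≈ -5.72°, λ = atan2(p_y, p_x) ≈ -167.61°.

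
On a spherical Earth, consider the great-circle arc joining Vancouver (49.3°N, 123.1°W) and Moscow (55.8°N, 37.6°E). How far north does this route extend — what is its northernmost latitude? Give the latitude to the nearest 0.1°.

≈ 82.7°N

The great circle lies in the plane with unit normal n̂ = (p₁ × p₂)/|p₁ × p₂|.
Here n̂_z ≈ +0.126; the vertex latitude is φ_max = arccos|n̂_z| ≈ 82.7°.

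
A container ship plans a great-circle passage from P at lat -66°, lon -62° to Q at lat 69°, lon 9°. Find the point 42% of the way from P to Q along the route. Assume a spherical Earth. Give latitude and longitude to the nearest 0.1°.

≈ lat -9.3°, lon -31.8°

Write both endpoints as unit vectors p₁, p₂ with components (cos φ cos λ, cos φ sin λ, sin φ).
The central angle between the endpoints is δ = arccos(p₁·p₂) ≈ 2.507 rad (143.7°).
Interpolate at f = 0.42 with slerp weights a = sin((1−f)δ)/sin δ ≈ 1.676, b = sin(fδ)/sin δ ≈ 1.466.
p = a·p₁ + b·p₂ ≈ (0.839, -0.520, -0.162); φ = arcsin(p_z) ≈ -9.33°, λ = atan2(p_y, p_x) ≈ -31.77°.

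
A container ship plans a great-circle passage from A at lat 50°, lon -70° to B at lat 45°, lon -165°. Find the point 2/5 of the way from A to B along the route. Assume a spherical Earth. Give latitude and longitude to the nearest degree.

≈ lat 58°, lon -109°

Convert each endpoint to a unit vector on the sphere (x = cos φ cos λ, y = cos φ sin λ, z = sin φ).
The central angle between the endpoints is δ = arccos(p₁·p₂) ≈ 1.045 rad (59.9°).
Interpolate at f = 2/5 with slerp weights a = sin((1−f)δ)/sin δ ≈ 0.678, b = sin(fδ)/sin δ ≈ 0.469.
p = a·p₁ + b·p₂ ≈ (-0.171, -0.496, 0.851); φ = arcsin(p_z) ≈ 58.37°, λ = atan2(p_y, p_x) ≈ -109.08°.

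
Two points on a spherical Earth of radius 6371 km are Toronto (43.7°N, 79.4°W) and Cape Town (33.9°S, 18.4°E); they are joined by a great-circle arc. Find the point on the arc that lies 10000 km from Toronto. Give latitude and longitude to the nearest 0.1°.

Write both endpoints as unit vectors p₁, p₂ with components (cos φ cos λ, cos φ sin λ, sin φ).
The central angle between the endpoints is δ = arccos(p₁·p₂) ≈ 2.056 rad (117.8°). The total great-circle distance is δ·R ≈ 2.056 × 6371 ≈ 13102 km, so the target fraction is f = 10000/13102 ≈ 0.763.
Interpolate at f ≈ 0.763 with slerp weights a = sin((1−f)δ)/sin δ ≈ 0.529, b = sin(fδ)/sin δ ≈ 1.131.
p = a·p₁ + b·p₂ ≈ (0.961, -0.080, -0.265); φ = arcsin(p_z) ≈ -15.38°, λ = atan2(p_y, p_x) ≈ -4.74°.

≈ 15.4°S, 4.7°W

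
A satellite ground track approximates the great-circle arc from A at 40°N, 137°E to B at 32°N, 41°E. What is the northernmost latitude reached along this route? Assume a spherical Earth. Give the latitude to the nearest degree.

≈ 48°N

The great circle lies in the plane with unit normal n̂ = (p₁ × p₂)/|p₁ × p₂|.
Here n̂_z ≈ -0.672; the vertex latitude is φ_max = arccos|n̂_z| ≈ 47.8°.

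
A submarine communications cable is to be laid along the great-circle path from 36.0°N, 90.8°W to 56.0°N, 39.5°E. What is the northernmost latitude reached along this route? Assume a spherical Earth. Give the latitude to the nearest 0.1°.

≈ 69.4°N

The great circle lies in the plane with unit normal n̂ = (p₁ × p₂)/|p₁ × p₂|.
Here n̂_z ≈ +0.352; the vertex latitude is φ_max = arccos|n̂_z| ≈ 69.4°.
Check via Clairaut: cos φ_max = |cos φ₁| · sin C = cos(36.0°)·sin(25.8°) ≈ 0.352, again giving ≈ 69.4°.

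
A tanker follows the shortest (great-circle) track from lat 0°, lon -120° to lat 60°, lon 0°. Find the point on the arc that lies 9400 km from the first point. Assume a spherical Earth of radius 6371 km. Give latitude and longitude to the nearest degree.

≈ lat 63°, lon -42°

Convert each endpoint to a unit vector on the sphere (x = cos φ cos λ, y = cos φ sin λ, z = sin φ).
The central angle between the endpoints is δ = arccos(p₁·p₂) ≈ 1.823 rad (104.5°). The total great-circle distance is δ·R ≈ 1.823 × 6371 ≈ 11617 km, so the target fraction is f = 9400/11617 ≈ 0.809.
Interpolate at f ≈ 0.809 with slerp weights a = sin((1−f)δ)/sin δ ≈ 0.352, b = sin(fδ)/sin δ ≈ 1.028.
p = a·p₁ + b·p₂ ≈ (0.338, -0.305, 0.890); φ = arcsin(p_z) ≈ 62.92°, λ = atan2(p_y, p_x) ≈ -42.07°.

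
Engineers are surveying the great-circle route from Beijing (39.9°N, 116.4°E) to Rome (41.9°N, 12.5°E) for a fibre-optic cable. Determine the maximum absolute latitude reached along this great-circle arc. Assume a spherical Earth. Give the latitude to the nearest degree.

≈ 55°N

The great circle lies in the plane with unit normal n̂ = (p₁ × p₂)/|p₁ × p₂|.
Here n̂_z ≈ -0.579; the vertex latitude is φ_max = arccos|n̂_z| ≈ 54.6°.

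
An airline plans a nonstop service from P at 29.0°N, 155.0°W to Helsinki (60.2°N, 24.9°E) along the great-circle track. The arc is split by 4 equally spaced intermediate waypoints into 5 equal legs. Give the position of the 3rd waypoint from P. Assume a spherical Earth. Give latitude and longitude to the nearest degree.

≈ 83°N, 155°W

Convert each endpoint to a unit vector on the sphere (x = cos φ cos λ, y = cos φ sin λ, z = sin φ).
The central angle between the endpoints is δ = arccos(p₁·p₂) ≈ 1.585 rad (90.8°).
Interpolate at f = 3/5 with slerp weights a = sin((1−f)δ)/sin δ ≈ 0.592, b = sin(fδ)/sin δ ≈ 0.814.
p = a·p₁ + b·p₂ ≈ (-0.103, -0.049, 0.994); φ = arcsin(p_z) ≈ 83.48°, λ = atan2(p_y, p_x) ≈ -154.64°.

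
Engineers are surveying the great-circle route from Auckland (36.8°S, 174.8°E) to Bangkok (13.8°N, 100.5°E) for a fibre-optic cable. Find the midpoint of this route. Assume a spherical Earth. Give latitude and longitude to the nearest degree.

≈ 14°S, 133°E

Write both endpoints as unit vectors p₁, p₂ with components (cos φ cos λ, cos φ sin λ, sin φ).
The central angle between the endpoints is δ = arccos(p₁·p₂) ≈ 1.503 rad (86.1°).
Interpolate at f = 1/2 with slerp weights a = sin((1−f)δ)/sin δ ≈ 0.684, b = sin(fδ)/sin δ ≈ 0.684.
p = a·p₁ + b·p₂ ≈ (-0.667, 0.703, -0.247); φ = arcsin(p_z) ≈ -14.28°, λ = atan2(p_y, p_x) ≈ 133.48°.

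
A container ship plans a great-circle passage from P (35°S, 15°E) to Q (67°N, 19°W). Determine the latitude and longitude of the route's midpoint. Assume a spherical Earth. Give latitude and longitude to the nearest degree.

≈ (17°N, 4°E)

Write both endpoints as unit vectors p₁, p₂ with components (cos φ cos λ, cos φ sin λ, sin φ).
The central angle between the endpoints is δ = arccos(p₁·p₂) ≈ 1.837 rad (105.2°).
Interpolate at f = 1/2 with slerp weights a = sin((1−f)δ)/sin δ ≈ 0.823, b = sin(fδ)/sin δ ≈ 0.823.
p = a·p₁ + b·p₂ ≈ (0.956, 0.070, 0.286); φ = arcsin(p_z) ≈ 16.60°, λ = atan2(p_y, p_x) ≈ 4.18°.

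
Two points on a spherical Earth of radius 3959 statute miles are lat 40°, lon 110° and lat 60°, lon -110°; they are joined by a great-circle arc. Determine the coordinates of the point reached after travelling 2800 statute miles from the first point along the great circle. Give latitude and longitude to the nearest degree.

≈ lat 73°, lon 159°

From cos δ = sin φ₁ sin φ₂ + cos φ₁ cos φ₂ cos Δλ, the central angle is δ ≈ 1.304 rad (74.7°). The total great-circle distance is δ·R ≈ 1.304 × 3959 ≈ 5164 mi, so the target fraction is f = 2800/5164 ≈ 0.542.
Interpolate at f ≈ 0.542 with slerp weights a = sin((1−f)δ)/sin δ ≈ 0.583, b = sin(fδ)/sin δ ≈ 0.674.
p = a·p₁ + b·p₂ ≈ (-0.268, 0.103, 0.958); φ = arcsin(p_z) ≈ 73.32°, λ = atan2(p_y, p_x) ≈ 158.95°.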